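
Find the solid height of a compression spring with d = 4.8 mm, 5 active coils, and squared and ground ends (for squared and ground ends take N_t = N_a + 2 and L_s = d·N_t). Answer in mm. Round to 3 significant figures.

33.6 mm

squared and ground ends: N_t = N_a + 2 = 5 + 2 = 7
L_s = d·N_t = 4.8 × 7 = 33.6 mm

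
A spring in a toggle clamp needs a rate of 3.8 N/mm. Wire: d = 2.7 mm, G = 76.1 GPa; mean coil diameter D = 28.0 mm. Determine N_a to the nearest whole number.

N_a = Gd⁴/(8D³k) = (76.1×10³ × 2.7⁴)/(8 × 28.0³ × 3.8)
    = 4.04427e+06 / 667341 = 6.06 → 6 coils

6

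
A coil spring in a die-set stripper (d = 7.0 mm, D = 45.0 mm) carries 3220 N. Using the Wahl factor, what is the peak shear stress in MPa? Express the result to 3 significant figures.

1330 MPa

Spring index C = D/d = 45.0/7.0 = 6.4286
K_W = (4C−1)/(4C−4) + 0.615/C = 24.714/21.714 + 0.0957 = 1.2338
τ₀ = 8FD/(πd³) = 8·3220·45.0/(π·7.0³) = 1.1592e+06/1077.6 = 1075.8 MPa
τ_max = K·τ₀ = 1.2338 × 1075.8 = 1327.3 MPa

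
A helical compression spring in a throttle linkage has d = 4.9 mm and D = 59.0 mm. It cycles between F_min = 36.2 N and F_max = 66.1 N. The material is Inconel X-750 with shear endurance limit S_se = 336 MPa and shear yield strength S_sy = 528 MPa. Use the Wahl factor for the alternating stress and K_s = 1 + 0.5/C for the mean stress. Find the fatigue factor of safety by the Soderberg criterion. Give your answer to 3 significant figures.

C = D/d = 59.0/4.9 = 12.0408; K_W = (4C−1)/(4C−4)+0.615/C = 1.1190; K_s = 1+0.5/C = 1.0415
F_a = (F_max−F_min)/2 = 14.95 N; F_m = (F_max+F_min)/2 = 51.15 N
τ_a = K_W·8F_aD/(πd³) = 1.1190 × 19.092 = 21.364 MPa
τ_m = K_s·8F_mD/(πd³) = 1.0415 × 65.321 = 68.033 MPa
Soderberg: 1/n_f = τ_a/S_se + τ_m/S_sy = 21.364/336 + 68.033/528 = 0.06358 + 0.12885 = 0.19243
n_f = 1/0.19243 = 5.197

5.20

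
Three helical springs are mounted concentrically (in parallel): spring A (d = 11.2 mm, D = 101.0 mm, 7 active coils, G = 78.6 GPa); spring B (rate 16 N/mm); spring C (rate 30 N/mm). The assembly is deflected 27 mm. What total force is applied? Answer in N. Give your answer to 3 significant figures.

k_A = Gd⁴/(8D³N_a) = (78.6×10³)(11.2⁴)/(8·101.0³·7) = 21.436 N/mm
Parallel: k_eq = 21.436 + 16 + 30 = 67.436 N/mm
F = k_eq·δ = 67.436·27 = 1820.8 N

1820 N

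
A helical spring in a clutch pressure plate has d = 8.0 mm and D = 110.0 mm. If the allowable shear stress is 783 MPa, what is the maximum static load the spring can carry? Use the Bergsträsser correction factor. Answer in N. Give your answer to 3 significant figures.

1310 N

C = D/d = 110.0/8.0 = 13.7500
K_B = (4C+2)/(4C−3) = 57.000/52.000 = 1.0962
τ_max = K·8FD/(πd³) → F_max = τ_allow·πd³/(8DK)
F_max = 783·π·8.0³/(8·110.0·1.0962) = 1.2595e+06/964.62 = 1305.7 N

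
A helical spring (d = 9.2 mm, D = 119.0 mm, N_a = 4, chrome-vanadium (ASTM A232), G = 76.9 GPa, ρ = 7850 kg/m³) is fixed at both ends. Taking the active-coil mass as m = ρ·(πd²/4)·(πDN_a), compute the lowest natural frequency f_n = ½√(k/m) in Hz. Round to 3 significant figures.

57.2 Hz

k = Gd⁴/(8D³N_a) = (76.9×10³)(9.2⁴)/(8·119.0³·4) = 10.216 N/mm = 10216 N/m
Wire length L = πDN_a = π·119.0·4 = 1495.4 mm
m = ρ·(πd²/4)·L = 7850 × 66.476×10⁻⁶ m² × 1.4954 m = 0.78035 kg
f_n = ½√(k/m) = 0.5·√(10216/0.78035) = 0.5·√(13092) = 57.209 Hz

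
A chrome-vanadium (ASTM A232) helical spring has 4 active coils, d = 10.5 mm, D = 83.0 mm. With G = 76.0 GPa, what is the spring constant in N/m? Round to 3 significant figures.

k = Gd⁴/(8D³N_a) = (76.0×10³ × 10.5⁴) / (8 × 83.0³ × 4)
  = 9.23785e+08 / 1.82972e+07 = 50.488 N/mm = 50488 N/m

50500 N/m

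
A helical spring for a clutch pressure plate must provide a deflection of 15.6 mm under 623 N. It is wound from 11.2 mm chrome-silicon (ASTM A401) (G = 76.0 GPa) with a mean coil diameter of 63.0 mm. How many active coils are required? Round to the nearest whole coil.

Required rate k = F/δ = 623/15.6 = 39.936 N/mm
N_a = Gd⁴/(8D³k) = (76.0×10³ × 11.2⁴)/(8 × 63.0³ × 39.936)
    = 1.19587e+09 / 7.98868e+07 = 14.97 → 15 coils

15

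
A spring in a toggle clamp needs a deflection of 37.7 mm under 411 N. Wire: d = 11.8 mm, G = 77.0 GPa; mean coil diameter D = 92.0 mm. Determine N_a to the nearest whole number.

22

Required rate k = F/δ = 411/37.7 = 10.902 N/mm
N_a = Gd⁴/(8D³k) = (77.0×10³ × 11.8⁴)/(8 × 92.0³ × 10.902)
    = 1.49286e+09 / 6.79132e+07 = 21.98 → 22 coils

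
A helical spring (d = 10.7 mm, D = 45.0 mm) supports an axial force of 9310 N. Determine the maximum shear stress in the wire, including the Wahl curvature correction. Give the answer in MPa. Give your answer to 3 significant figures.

1200 MPa

Spring index C = D/d = 45.0/10.7 = 4.2056
K_W = (4C−1)/(4C−4) + 0.615/C = 15.822/12.822 + 0.1462 = 1.3802
τ₀ = 8FD/(πd³) = 8·9310·45.0/(π·10.7³) = 3.3516e+06/3848.6 = 870.87 MPa
τ_max = K·τ₀ = 1.3802 × 870.87 = 1202 MPa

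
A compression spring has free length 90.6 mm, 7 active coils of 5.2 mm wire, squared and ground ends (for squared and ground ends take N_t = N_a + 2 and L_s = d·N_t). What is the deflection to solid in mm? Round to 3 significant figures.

43.8 mm

N_t = 9; L_s = 5.2·9 = 46.8 mm
δ_solid = L₀ − L_s = 90.6 − 46.8 = 43.8 mm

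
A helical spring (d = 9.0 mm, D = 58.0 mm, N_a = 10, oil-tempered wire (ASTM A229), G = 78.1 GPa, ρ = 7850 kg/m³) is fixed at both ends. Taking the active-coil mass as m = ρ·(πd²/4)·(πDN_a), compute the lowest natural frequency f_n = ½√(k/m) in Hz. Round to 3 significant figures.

k = Gd⁴/(8D³N_a) = (78.1×10³)(9.0⁴)/(8·58.0³·10) = 32.828 N/mm = 32828 N/m
Wire length L = πDN_a = π·58.0·10 = 1822.1 mm
m = ρ·(πd²/4)·L = 7850 × 63.617×10⁻⁶ m² × 1.8221 m = 0.90996 kg
f_n = ½√(k/m) = 0.5·√(32828/0.90996) = 0.5·√(36077) = 94.969 Hz

95.0 Hz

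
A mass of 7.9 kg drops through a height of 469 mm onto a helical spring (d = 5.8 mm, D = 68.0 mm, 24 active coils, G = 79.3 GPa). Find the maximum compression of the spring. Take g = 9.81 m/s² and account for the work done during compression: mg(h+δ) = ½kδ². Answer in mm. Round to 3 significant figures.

279 mm

k = Gd⁴/(8D³N_a) = (79.3×10³)(5.8⁴)/(8·68.0³·24) = 1.4865 N/mm
W = mg = 7.9 × 9.81 = 77.499 N
½kδ² − Wδ − Wh = 0 → δ = (W + √(W² + 2kWh))/k
δ = (77.499 + √(6006.1 + 108058))/1.4865 = (77.499 + 337.73)/1.4865 = 279.34 mm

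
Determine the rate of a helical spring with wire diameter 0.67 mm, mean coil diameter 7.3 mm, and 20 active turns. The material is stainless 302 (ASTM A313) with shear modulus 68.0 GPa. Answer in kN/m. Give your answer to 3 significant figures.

0.220 kN/m

k = Gd⁴/(8D³N_a) = (68.0×10³ × 0.67⁴) / (8 × 7.3³ × 20)
  = 13702.8 / 62242.7 = 0.22015 N/mm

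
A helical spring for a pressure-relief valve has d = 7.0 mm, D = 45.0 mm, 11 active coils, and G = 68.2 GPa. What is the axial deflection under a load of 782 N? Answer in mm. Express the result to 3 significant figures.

38.3 mm

k = Gd⁴/(8D³N_a) = (68.2×10³)(7.0⁴)/(8·45.0³·11) = 20.42 N/mm
δ = F/k = 782 / 20.42 = 38.296 mm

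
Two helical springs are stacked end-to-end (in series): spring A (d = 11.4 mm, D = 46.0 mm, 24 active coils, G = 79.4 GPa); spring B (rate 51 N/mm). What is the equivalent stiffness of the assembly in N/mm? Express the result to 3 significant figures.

k_A = Gd⁴/(8D³N_a) = (79.4×10³)(11.4⁴)/(8·46.0³·24) = 71.757 N/mm
Series: 1/k_eq = 1/71.757 + 1/51 = 0.033544; k_eq = 29.812 N/mm

29.8 N/mm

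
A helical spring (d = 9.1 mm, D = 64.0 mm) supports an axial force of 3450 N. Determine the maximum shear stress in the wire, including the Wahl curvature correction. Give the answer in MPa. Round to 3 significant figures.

904 MPa

Spring index C = D/d = 64.0/9.1 = 7.0330
K_W = (4C−1)/(4C−4) + 0.615/C = 27.132/24.132 + 0.0874 = 1.2118
τ₀ = 8FD/(πd³) = 8·3450·64.0/(π·9.1³) = 1.7664e+06/2367.4 = 746.13 MPa
τ_max = K·τ₀ = 1.2118 × 746.13 = 904.13 MPa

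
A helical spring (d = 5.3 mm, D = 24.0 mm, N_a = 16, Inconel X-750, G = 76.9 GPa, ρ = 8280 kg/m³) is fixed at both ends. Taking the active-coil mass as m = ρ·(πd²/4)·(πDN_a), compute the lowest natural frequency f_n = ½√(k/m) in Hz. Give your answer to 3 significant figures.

197 Hz

k = Gd⁴/(8D³N_a) = (76.9×10³)(5.3⁴)/(8·24.0³·16) = 34.291 N/mm = 34291 N/m
Wire length L = πDN_a = π·24.0·16 = 1206.4 mm
m = ρ·(πd²/4)·L = 8280 × 22.062×10⁻⁶ m² × 1.2064 m = 0.22037 kg
f_n = ½√(k/m) = 0.5·√(34291/0.22037) = 0.5·√(1.5561e+05) = 197.24 Hz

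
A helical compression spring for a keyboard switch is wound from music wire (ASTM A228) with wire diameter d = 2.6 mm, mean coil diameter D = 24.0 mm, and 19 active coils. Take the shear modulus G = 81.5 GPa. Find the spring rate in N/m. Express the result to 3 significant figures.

k = Gd⁴/(8D³N_a) = (81.5×10³ × 2.6⁴) / (8 × 24.0³ × 19)
  = 3.72435e+06 / 2.10125e+06 = 1.7724 N/mm = 1772.4 N/m

1770 N/m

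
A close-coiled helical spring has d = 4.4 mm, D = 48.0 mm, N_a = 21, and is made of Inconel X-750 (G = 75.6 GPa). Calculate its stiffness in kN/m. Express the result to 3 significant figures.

k = Gd⁴/(8D³N_a) = (75.6×10³ × 4.4⁴) / (8 × 48.0³ × 21)
  = 2.83356e+07 / 1.85795e+07 = 1.5251 N/mm

1.53 kN/m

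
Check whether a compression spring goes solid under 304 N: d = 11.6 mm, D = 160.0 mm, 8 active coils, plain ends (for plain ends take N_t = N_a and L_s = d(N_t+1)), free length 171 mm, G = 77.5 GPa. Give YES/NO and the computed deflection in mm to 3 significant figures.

NO, δ = 56.8 mm

k = Gd⁴/(8D³N_a) = (77.5×10³)(11.6⁴)/(8·160.0³·8) = 5.353 N/mm
N_t = 8; L_s = 11.6·9 = 104.4 mm; δ_solid = L₀ − L_s = 171 − 104.4 = 66.6 mm
δ = F/k = 304/5.353 = 56.791 mm
δ < δ_solid → spring does not go solid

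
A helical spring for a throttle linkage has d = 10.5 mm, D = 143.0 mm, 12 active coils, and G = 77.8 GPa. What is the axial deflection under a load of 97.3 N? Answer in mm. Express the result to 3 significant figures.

28.9 mm

k = Gd⁴/(8D³N_a) = (77.8×10³)(10.5⁴)/(8·143.0³·12) = 3.3687 N/mm
δ = F/k = 97.3 / 3.3687 = 28.884 mm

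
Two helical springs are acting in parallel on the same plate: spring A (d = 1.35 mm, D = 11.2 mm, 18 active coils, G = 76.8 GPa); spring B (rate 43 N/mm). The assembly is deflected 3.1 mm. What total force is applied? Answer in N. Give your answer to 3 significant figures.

k_A = Gd⁴/(8D³N_a) = (76.8×10³)(1.35⁴)/(8·11.2³·18) = 1.2609 N/mm
Parallel: k_eq = 1.2609 + 43 = 44.261 N/mm
F = k_eq·δ = 44.261·3.1 = 137.21 N

137 N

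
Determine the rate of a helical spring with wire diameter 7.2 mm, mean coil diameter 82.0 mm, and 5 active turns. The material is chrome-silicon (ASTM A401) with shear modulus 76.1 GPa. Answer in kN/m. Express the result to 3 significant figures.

9.27 kN/m

k = Gd⁴/(8D³N_a) = (76.1×10³ × 7.2⁴) / (8 × 82.0³ × 5)
  = 2.0451e+08 / 2.20547e+07 = 9.2728 N/mm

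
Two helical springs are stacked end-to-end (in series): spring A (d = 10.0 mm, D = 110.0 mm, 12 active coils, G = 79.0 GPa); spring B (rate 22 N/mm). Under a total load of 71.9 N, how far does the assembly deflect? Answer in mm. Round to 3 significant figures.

14.9 mm

k_A = Gd⁴/(8D³N_a) = (79.0×10³)(10.0⁴)/(8·110.0³·12) = 6.1827 N/mm
Series: 1/k_eq = 1/6.1827 + 1/22 = 0.2072; k_eq = 4.8263 N/mm
δ = F/k_eq = 71.9/4.8263 = 14.897 mm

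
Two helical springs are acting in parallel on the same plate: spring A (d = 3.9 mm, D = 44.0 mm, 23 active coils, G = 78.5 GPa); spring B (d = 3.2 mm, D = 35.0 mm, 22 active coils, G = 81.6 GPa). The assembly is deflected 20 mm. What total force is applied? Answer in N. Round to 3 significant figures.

45.9 N

k_A = Gd⁴/(8D³N_a) = (78.5×10³)(3.9⁴)/(8·44.0³·23) = 1.1586 N/mm
k_B = Gd⁴/(8D³N_a) = (81.6×10³)(3.2⁴)/(8·35.0³·22) = 1.1339 N/mm
Parallel: k_eq = 1.1586 + 1.1339 = 2.2925 N/mm
F = k_eq·δ = 2.2925·20 = 45.851 N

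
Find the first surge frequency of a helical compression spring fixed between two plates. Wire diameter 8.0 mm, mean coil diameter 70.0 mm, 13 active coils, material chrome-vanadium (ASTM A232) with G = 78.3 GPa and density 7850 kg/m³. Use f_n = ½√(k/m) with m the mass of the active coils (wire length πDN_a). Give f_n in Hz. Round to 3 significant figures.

k = Gd⁴/(8D³N_a) = (78.3×10³)(8.0⁴)/(8·70.0³·13) = 8.9907 N/mm = 8990.7 N/m
Wire length L = πDN_a = π·70.0·13 = 2858.8 mm
m = ρ·(πd²/4)·L = 7850 × 50.265×10⁻⁶ m² × 2.8588 m = 1.1281 kg
f_n = ½√(k/m) = 0.5·√(8990.7/1.1281) = 0.5·√(7970.1) = 44.638 Hz

44.6 Hz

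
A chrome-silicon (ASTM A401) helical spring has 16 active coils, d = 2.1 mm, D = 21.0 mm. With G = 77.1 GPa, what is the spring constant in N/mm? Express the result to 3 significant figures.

k = Gd⁴/(8D³N_a) = (77.1×10³ × 2.1⁴) / (8 × 21.0³ × 16)
  = 1.49945e+06 / 1.18541e+06 = 1.2649 N/mm

1.26 N/mm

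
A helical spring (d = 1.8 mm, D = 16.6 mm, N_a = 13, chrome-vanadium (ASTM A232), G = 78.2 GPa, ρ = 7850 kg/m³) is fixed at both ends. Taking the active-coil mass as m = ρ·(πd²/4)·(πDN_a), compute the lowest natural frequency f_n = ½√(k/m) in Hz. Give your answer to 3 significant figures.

k = Gd⁴/(8D³N_a) = (78.2×10³)(1.8⁴)/(8·16.6³·13) = 1.7256 N/mm = 1725.6 N/m
Wire length L = πDN_a = π·16.6·13 = 677.96 mm
m = ρ·(πd²/4)·L = 7850 × 2.5447×10⁻⁶ m² × 0.67796 m = 0.013543 kg
f_n = ½√(k/m) = 0.5·√(1725.6/0.013543) = 0.5·√(1.2742e+05) = 178.48 Hz

178 Hz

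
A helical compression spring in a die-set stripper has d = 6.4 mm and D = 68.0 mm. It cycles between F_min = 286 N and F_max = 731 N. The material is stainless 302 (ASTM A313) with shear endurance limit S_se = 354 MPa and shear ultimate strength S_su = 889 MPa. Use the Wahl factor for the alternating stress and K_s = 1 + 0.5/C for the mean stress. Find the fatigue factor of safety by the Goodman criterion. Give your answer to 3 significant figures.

C = D/d = 68.0/6.4 = 10.6250; K_W = (4C−1)/(4C−4)+0.615/C = 1.1358; K_s = 1+0.5/C = 1.0471
F_a = (F_max−F_min)/2 = 222.5 N; F_m = (F_max+F_min)/2 = 508.5 N
τ_a = K_W·8F_aD/(πd³) = 1.1358 × 146.97 = 166.93 MPa
τ_m = K_s·8F_mD/(πd³) = 1.0471 × 335.89 = 351.7 MPa
Goodman: 1/n_f = τ_a/S_se + τ_m/S_su = 166.93/354 + 351.7/889 = 0.47156 + 0.39561 = 0.86717
n_f = 1/0.86717 = 1.153

1.15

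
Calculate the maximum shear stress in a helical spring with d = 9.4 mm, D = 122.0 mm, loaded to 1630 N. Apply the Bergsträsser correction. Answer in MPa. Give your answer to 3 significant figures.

672 MPa

Spring index C = D/d = 122.0/9.4 = 12.9787
K_B = (4C+2)/(4C−3) = 53.915/48.915 = 1.1022
τ₀ = 8FD/(πd³) = 8·1630·122.0/(π·9.4³) = 1.59088e+06/2609.4 = 609.68 MPa
τ_max = K·τ₀ = 1.1022 × 609.68 = 672 MPa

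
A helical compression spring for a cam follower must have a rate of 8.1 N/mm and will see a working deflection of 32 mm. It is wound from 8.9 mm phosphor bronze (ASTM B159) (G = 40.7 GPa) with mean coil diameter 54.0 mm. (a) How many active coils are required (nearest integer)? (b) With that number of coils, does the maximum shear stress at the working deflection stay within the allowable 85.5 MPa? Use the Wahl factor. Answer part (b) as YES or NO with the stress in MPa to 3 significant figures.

(a) 25 coils; (b) YES, τ_max = 63.2 MPa

N_a = Gd⁴/(8D³k) = (40.7×10³)(8.9⁴)/(8·54.0³·8.1) = 25.03 → N_a = 25
Actual rate k = Gd⁴/(8D³·25) = 8.1085 N/mm
Working load F = kδ = 8.1085·32 = 259.47 N
C = 54.0/8.9 = 6.0674; K_W = (4C−1)/(4C−4)+0.615/C = 1.2494
τ_max = K_W·8FD/(πd³) = 1.2494·50.612 = 63.233 MPa
τ_max ≤ 85.5 MPa → acceptable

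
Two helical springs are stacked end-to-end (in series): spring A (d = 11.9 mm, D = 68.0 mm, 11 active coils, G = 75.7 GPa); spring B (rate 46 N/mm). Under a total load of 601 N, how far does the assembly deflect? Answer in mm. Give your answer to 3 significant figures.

k_A = Gd⁴/(8D³N_a) = (75.7×10³)(11.9⁴)/(8·68.0³·11) = 54.862 N/mm
Series: 1/k_eq = 1/54.862 + 1/46 = 0.039967; k_eq = 25.021 N/mm
δ = F/k_eq = 601/25.021 = 24.02 mm

24.0 mm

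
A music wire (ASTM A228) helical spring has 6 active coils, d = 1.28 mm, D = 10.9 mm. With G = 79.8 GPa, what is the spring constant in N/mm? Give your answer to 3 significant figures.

3.45 N/mm

k = Gd⁴/(8D³N_a) = (79.8×10³ × 1.28⁴) / (8 × 10.9³ × 6)
  = 214211 / 62161.4 = 3.4461 N/mm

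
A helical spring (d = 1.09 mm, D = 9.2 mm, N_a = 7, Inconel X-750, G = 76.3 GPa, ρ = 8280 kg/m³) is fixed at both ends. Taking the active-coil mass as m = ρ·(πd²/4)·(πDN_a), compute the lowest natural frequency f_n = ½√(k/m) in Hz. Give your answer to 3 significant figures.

k = Gd⁴/(8D³N_a) = (76.3×10³)(1.09⁴)/(8·9.2³·7) = 2.4699 N/mm = 2469.9 N/m
Wire length L = πDN_a = π·9.2·7 = 202.32 mm
m = ρ·(πd²/4)·L = 8280 × 0.93313×10⁻⁶ m² × 0.20232 m = 0.0015632 kg
f_n = ½√(k/m) = 0.5·√(2469.9/0.0015632) = 0.5·√(1.58e+06) = 628.5 Hz

628 Hz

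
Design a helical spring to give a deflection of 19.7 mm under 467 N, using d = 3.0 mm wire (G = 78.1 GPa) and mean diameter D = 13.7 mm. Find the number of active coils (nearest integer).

Required rate k = F/δ = 467/19.7 = 23.706 N/mm
N_a = Gd⁴/(8D³k) = (78.1×10³ × 3.0⁴)/(8 × 13.7³ × 23.706)
    = 6.3261e+06 / 487643 = 12.97 → 13 coils

13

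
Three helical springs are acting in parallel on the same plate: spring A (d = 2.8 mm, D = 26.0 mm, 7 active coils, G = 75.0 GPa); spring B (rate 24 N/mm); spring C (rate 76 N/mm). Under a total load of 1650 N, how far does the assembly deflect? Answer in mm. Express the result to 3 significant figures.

k_A = Gd⁴/(8D³N_a) = (75.0×10³)(2.8⁴)/(8·26.0³·7) = 4.6837 N/mm
Parallel: k_eq = 4.6837 + 24 + 76 = 104.68 N/mm
δ = F/k_eq = 1650/104.68 = 15.762 mm

15.8 mm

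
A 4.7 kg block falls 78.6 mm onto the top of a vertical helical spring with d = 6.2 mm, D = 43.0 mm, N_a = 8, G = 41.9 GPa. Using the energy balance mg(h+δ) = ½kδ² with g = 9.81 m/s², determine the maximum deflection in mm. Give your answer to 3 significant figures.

k = Gd⁴/(8D³N_a) = (41.9×10³)(6.2⁴)/(8·43.0³·8) = 12.167 N/mm
W = mg = 4.7 × 9.81 = 46.107 N
½kδ² − Wδ − Wh = 0 → δ = (W + √(W² + 2kWh))/k
δ = (46.107 + √(2125.9 + 88189.1))/12.167 = (46.107 + 300.52)/12.167 = 28.489 mm

28.5 mm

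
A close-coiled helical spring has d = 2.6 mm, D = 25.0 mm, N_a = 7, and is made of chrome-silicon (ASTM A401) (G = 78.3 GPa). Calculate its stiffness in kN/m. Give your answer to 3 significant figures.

k = Gd⁴/(8D³N_a) = (78.3×10³ × 2.6⁴) / (8 × 25.0³ × 7)
  = 3.57812e+06 / 875000 = 4.0893 N/mm

4.09 kN/m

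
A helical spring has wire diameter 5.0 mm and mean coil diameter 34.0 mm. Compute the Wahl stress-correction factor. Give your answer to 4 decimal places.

1.2198

C = D/d = 34.0/5.0 = 6.8000
K_W = (4C−1)/(4C−4) + 0.615/C = 26.200/23.200 + 0.0904 = 1.2198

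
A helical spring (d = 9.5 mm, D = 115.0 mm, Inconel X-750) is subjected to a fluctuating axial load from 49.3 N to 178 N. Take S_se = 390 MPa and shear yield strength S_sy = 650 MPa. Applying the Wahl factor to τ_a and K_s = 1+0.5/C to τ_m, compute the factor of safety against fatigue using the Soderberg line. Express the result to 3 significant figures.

7.99

C = D/d = 115.0/9.5 = 12.1053; K_W = (4C−1)/(4C−4)+0.615/C = 1.1183; K_s = 1+0.5/C = 1.0413
F_a = (F_max−F_min)/2 = 64.35 N; F_m = (F_max+F_min)/2 = 113.65 N
τ_a = K_W·8F_aD/(πd³) = 1.1183 × 21.979 = 24.58 MPa
τ_m = K_s·8F_mD/(πd³) = 1.0413 × 38.818 = 40.422 MPa
Soderberg: 1/n_f = τ_a/S_se + τ_m/S_sy = 24.58/390 + 40.422/650 = 0.06303 + 0.06219 = 0.12521
n_f = 1/0.12521 = 7.986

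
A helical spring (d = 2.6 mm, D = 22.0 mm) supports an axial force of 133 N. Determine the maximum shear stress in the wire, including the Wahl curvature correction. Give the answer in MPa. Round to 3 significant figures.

Spring index C = D/d = 22.0/2.6 = 8.4615
K_W = (4C−1)/(4C−4) + 0.615/C = 32.846/29.846 + 0.0727 = 1.1732
τ₀ = 8FD/(πd³) = 8·133·22.0/(π·2.6³) = 23408/55.217 = 423.93 MPa
τ_max = K·τ₀ = 1.1732 × 423.93 = 497.35 MPa

497 MPa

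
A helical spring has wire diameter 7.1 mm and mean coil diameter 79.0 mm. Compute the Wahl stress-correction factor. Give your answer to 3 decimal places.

1.129

C = D/d = 79.0/7.1 = 11.1268
K_W = (4C−1)/(4C−4) + 0.615/C = 43.507/40.507 + 0.0553 = 1.1293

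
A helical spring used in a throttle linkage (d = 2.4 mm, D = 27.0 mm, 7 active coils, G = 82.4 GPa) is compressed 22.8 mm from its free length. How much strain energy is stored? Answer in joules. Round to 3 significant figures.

0.645 J

k = Gd⁴/(8D³N_a) = (82.4×10³)(2.4⁴)/(8·27.0³·7) = 2.4802 N/mm
U = ½kδ² = 0.5 × 2.4802 × 22.8² = 644.66 N·mm = 0.64466 J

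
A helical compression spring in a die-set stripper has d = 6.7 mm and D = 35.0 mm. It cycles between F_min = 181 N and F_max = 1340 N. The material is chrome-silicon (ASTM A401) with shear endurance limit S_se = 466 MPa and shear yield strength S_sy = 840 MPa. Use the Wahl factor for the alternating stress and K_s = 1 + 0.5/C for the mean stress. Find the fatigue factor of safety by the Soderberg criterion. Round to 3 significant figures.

1.30

C = D/d = 35.0/6.7 = 5.2239; K_W = (4C−1)/(4C−4)+0.615/C = 1.2953; K_s = 1+0.5/C = 1.0957
F_a = (F_max−F_min)/2 = 579.5 N; F_m = (F_max+F_min)/2 = 760.5 N
τ_a = K_W·8F_aD/(πd³) = 1.2953 × 171.73 = 222.44 MPa
τ_m = K_s·8F_mD/(πd³) = 1.0957 × 225.36 = 246.93 MPa
Soderberg: 1/n_f = τ_a/S_se + τ_m/S_sy = 222.44/466 + 246.93/840 = 0.47733 + 0.29397 = 0.7713
n_f = 1/0.7713 = 1.297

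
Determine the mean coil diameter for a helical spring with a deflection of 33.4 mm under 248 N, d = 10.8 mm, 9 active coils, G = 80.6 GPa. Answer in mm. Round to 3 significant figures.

127 mm

Required rate k = F/δ = 248/33.4 = 7.4251 N/mm
D = (Gd⁴/(8N_a·k))^(1/3) = (80.6×10³·10.8⁴/(8·9·7.4251))^(1/3)
  = (2.05113e+06)^(1/3) = 127.0567 mm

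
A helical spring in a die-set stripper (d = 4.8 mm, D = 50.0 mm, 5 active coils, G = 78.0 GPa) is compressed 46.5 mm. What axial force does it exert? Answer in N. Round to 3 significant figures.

k = Gd⁴/(8D³N_a) = (78.0×10³)(4.8⁴)/(8·50.0³·5) = 8.2811 N/mm
F = k·δ = 8.2811 × 46.5 = 385.07 N

385 N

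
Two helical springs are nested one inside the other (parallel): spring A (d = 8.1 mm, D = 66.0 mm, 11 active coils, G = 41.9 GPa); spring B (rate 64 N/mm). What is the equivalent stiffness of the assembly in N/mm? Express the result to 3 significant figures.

k_A = Gd⁴/(8D³N_a) = (41.9×10³)(8.1⁴)/(8·66.0³·11) = 7.1292 N/mm
Parallel: k_eq = 7.1292 + 64 = 71.129 N/mm

71.1 N/mm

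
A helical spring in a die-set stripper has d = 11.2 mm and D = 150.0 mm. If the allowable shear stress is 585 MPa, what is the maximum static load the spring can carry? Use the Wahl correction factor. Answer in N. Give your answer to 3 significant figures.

1940 N

C = D/d = 150.0/11.2 = 13.3929
K_W = (4C−1)/(4C−4) + 0.615/C = 52.571/49.571 + 0.0459 = 1.1064
τ_max = K·8FD/(πd³) → F_max = τ_allow·πd³/(8DK)
F_max = 585·π·11.2³/(8·150.0·1.1064) = 2.582e+06/1327.7 = 1944.7 N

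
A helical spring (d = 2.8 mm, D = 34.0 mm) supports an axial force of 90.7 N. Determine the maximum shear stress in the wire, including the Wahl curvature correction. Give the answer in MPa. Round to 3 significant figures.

Spring index C = D/d = 34.0/2.8 = 12.1429
K_W = (4C−1)/(4C−4) + 0.615/C = 47.571/44.571 + 0.0506 = 1.1180
τ₀ = 8FD/(πd³) = 8·90.7·34.0/(π·2.8³) = 24670.4/68.964 = 357.73 MPa
τ_max = K·τ₀ = 1.1180 × 357.73 = 399.92 MPa

400 MPa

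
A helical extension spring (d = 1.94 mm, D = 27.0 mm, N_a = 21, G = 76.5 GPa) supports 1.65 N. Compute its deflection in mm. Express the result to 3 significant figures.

k = Gd⁴/(8D³N_a) = (76.5×10³)(1.94⁴)/(8·27.0³·21) = 0.32769 N/mm
δ = F/k = 1.65 / 0.32769 = 5.0352 mm

5.04 mm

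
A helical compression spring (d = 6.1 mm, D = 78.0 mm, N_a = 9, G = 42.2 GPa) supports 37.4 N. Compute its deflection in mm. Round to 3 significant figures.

21.9 mm

k = Gd⁴/(8D³N_a) = (42.2×10³)(6.1⁴)/(8·78.0³·9) = 1.7101 N/mm
δ = F/k = 37.4 / 1.7101 = 21.87 mm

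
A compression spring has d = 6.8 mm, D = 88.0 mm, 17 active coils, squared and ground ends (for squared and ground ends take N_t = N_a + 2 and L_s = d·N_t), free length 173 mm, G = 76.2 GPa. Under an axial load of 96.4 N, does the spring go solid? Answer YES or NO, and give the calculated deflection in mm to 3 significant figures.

YES, δ = 54.8 mm

k = Gd⁴/(8D³N_a) = (76.2×10³)(6.8⁴)/(8·88.0³·17) = 1.7579 N/mm
N_t = 19; L_s = 6.8·19 = 129.2 mm; δ_solid = L₀ − L_s = 173 − 129.2 = 43.8 mm
δ = F/k = 96.4/1.7579 = 54.837 mm
δ ≥ δ_solid → spring goes solid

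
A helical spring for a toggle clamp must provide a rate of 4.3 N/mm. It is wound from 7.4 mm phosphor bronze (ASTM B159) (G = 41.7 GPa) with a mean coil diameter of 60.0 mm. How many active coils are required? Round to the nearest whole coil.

N_a = Gd⁴/(8D³k) = (41.7×10³ × 7.4⁴)/(8 × 60.0³ × 4.3)
    = 1.25044e+08 / 7.4304e+06 = 16.83 → 17 coils

17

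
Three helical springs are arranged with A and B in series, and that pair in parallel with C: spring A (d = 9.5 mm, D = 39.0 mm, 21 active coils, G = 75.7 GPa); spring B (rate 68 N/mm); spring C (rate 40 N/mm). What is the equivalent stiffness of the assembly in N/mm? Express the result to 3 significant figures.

k_A = Gd⁴/(8D³N_a) = (75.7×10³)(9.5⁴)/(8·39.0³·21) = 61.871 N/mm
Springs A,B series: k_AB = 1/(1/61.871+1/68) = 32.395 N/mm; parallel with C: k_eq = 32.395+40 = 72.395 N/mm

72.4 N/mm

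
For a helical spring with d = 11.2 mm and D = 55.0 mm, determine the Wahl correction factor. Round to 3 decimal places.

C = D/d = 55.0/11.2 = 4.9107
K_W = (4C−1)/(4C−4) + 0.615/C = 18.643/15.643 + 0.1252 = 1.3170

1.317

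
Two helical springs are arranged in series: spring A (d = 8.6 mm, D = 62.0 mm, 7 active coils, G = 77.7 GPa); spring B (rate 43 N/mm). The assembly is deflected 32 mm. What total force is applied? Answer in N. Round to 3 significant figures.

585 N

k_A = Gd⁴/(8D³N_a) = (77.7×10³)(8.6⁴)/(8·62.0³·7) = 31.846 N/mm
Series: 1/k_eq = 1/31.846 + 1/43 = 0.054657; k_eq = 18.296 N/mm
F = k_eq·δ = 18.296·32 = 585.47 N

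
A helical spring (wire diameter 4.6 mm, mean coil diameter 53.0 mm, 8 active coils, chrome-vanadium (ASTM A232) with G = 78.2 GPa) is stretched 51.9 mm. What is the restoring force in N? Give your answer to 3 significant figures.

191 N

k = Gd⁴/(8D³N_a) = (78.2×10³)(4.6⁴)/(8·53.0³·8) = 3.6748 N/mm
F = k·δ = 3.6748 × 51.9 = 190.72 N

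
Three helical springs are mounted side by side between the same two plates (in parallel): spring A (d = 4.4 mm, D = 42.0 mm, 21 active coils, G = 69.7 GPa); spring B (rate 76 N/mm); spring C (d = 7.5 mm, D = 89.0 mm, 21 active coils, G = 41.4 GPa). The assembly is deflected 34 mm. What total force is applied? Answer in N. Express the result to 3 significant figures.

k_A = Gd⁴/(8D³N_a) = (69.7×10³)(4.4⁴)/(8·42.0³·21) = 2.0989 N/mm
k_C = Gd⁴/(8D³N_a) = (41.4×10³)(7.5⁴)/(8·89.0³·21) = 1.106 N/mm
Parallel: k_eq = 2.0989 + 76 + 1.106 = 79.205 N/mm
F = k_eq·δ = 79.205·34 = 2693 N

2690 N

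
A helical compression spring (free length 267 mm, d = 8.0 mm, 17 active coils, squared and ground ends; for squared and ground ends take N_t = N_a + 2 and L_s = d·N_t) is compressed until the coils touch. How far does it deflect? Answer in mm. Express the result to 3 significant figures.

N_t = 19; L_s = 8.0·19 = 152 mm
δ_solid = L₀ − L_s = 267 − 152 = 115 mm

115 mm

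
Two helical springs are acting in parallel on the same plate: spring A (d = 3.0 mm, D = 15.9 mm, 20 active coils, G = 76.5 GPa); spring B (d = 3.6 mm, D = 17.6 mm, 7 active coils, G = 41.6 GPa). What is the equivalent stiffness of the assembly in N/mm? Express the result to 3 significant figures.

k_A = Gd⁴/(8D³N_a) = (76.5×10³)(3.0⁴)/(8·15.9³·20) = 9.6346 N/mm
k_B = Gd⁴/(8D³N_a) = (41.6×10³)(3.6⁴)/(8·17.6³·7) = 22.886 N/mm
Parallel: k_eq = 9.6346 + 22.886 = 32.521 N/mm

32.5 N/mm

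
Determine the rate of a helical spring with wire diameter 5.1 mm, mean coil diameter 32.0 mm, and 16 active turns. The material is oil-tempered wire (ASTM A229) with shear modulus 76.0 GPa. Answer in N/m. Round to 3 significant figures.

k = Gd⁴/(8D³N_a) = (76.0×10³ × 5.1⁴) / (8 × 32.0³ × 16)
  = 5.14155e+07 / 4.1943e+06 = 12.258 N/mm = 12258 N/m

12300 N/m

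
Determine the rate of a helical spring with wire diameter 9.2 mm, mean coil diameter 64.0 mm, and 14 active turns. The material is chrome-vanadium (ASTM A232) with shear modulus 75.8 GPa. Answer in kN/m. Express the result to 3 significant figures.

k = Gd⁴/(8D³N_a) = (75.8×10³ × 9.2⁴) / (8 × 64.0³ × 14)
  = 5.43026e+08 / 2.93601e+07 = 18.495 N/mm

18.5 kN/m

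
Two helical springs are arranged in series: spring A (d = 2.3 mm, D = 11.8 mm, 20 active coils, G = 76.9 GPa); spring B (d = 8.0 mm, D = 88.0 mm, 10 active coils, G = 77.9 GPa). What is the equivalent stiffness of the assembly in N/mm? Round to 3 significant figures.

k_A = Gd⁴/(8D³N_a) = (76.9×10³)(2.3⁴)/(8·11.8³·20) = 8.186 N/mm
k_B = Gd⁴/(8D³N_a) = (77.9×10³)(8.0⁴)/(8·88.0³·10) = 5.8527 N/mm
Series: 1/k_eq = 1/8.186 + 1/5.8527 = 0.29302; k_eq = 3.4127 N/mm

3.41 N/mm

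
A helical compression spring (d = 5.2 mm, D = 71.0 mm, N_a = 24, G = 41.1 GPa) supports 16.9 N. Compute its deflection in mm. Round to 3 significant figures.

k = Gd⁴/(8D³N_a) = (41.1×10³)(5.2⁴)/(8·71.0³·24) = 0.4373 N/mm
δ = F/k = 16.9 / 0.4373 = 38.646 mm

38.6 mm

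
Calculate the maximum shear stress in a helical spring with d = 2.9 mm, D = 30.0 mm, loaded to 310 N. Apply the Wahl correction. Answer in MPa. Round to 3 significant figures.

1110 MPa

Spring index C = D/d = 30.0/2.9 = 10.3448
K_W = (4C−1)/(4C−4) + 0.615/C = 40.379/37.379 + 0.0594 = 1.1397
τ₀ = 8FD/(πd³) = 8·310·30.0/(π·2.9³) = 74400/76.62 = 971.02 MPa
τ_max = K·τ₀ = 1.1397 × 971.02 = 1106.7 MPa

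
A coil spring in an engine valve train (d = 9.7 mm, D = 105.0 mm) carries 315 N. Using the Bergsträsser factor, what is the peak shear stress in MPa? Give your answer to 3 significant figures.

104 MPa

Spring index C = D/d = 105.0/9.7 = 10.8247
K_B = (4C+2)/(4C−3) = 45.299/40.299 = 1.1241
τ₀ = 8FD/(πd³) = 8·315·105.0/(π·9.7³) = 264600/2867.2 = 92.284 MPa
τ_max = K·τ₀ = 1.1241 × 92.284 = 103.73 MPa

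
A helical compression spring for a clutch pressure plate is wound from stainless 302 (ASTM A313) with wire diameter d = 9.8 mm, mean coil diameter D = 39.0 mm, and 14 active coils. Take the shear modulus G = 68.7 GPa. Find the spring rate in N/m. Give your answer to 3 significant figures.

k = Gd⁴/(8D³N_a) = (68.7×10³ × 9.8⁴) / (8 × 39.0³ × 14)
  = 6.33667e+08 / 6.64373e+06 = 95.378 N/mm = 95378 N/m

95400 N/m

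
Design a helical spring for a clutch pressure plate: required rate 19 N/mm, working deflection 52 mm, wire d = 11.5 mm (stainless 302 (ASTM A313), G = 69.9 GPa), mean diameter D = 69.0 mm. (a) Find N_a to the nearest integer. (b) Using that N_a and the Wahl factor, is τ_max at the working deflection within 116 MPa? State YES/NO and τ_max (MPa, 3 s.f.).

(a) 24 coils; (b) NO, τ_max = 146 MPa

N_a = Gd⁴/(8D³k) = (69.9×10³)(11.5⁴)/(8·69.0³·19) = 24.48 → N_a = 24
Actual rate k = Gd⁴/(8D³·24) = 19.383 N/mm
Working load F = kδ = 19.383·52 = 1007.9 N
C = 69.0/11.5 = 6.0000; K_W = (4C−1)/(4C−4)+0.615/C = 1.2525
τ_max = K_W·8FD/(πd³) = 1.2525·116.44 = 145.85 MPa
τ_max > 116 MPa → exceeds allowable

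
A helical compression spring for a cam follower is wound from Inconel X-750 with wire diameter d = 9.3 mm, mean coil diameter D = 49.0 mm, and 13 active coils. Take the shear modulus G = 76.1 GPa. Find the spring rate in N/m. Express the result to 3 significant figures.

k = Gd⁴/(8D³N_a) = (76.1×10³ × 9.3⁴) / (8 × 49.0³ × 13)
  = 5.69268e+08 / 1.22355e+07 = 46.526 N/mm = 46526 N/m

46500 N/m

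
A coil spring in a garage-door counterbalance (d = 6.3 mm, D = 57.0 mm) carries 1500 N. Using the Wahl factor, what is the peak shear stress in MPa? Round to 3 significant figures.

Spring index C = D/d = 57.0/6.3 = 9.0476
K_W = (4C−1)/(4C−4) + 0.615/C = 35.190/32.190 + 0.0680 = 1.1612
τ₀ = 8FD/(πd³) = 8·1500·57.0/(π·6.3³) = 684000/785.55 = 870.73 MPa
τ_max = K·τ₀ = 1.1612 × 870.73 = 1011.1 MPa

1010 MPa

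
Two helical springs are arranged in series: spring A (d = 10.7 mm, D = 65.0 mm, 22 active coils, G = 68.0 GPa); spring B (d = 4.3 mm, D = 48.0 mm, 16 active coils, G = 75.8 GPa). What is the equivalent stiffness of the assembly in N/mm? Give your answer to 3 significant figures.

k_A = Gd⁴/(8D³N_a) = (68.0×10³)(10.7⁴)/(8·65.0³·22) = 18.441 N/mm
k_B = Gd⁴/(8D³N_a) = (75.8×10³)(4.3⁴)/(8·48.0³·16) = 1.8307 N/mm
Series: 1/k_eq = 1/18.441 + 1/1.8307 = 0.60048; k_eq = 1.6653 N/mm

1.67 N/mm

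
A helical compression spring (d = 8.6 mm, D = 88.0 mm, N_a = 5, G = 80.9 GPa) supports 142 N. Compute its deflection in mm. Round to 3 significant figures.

8.75 mm

k = Gd⁴/(8D³N_a) = (80.9×10³)(8.6⁴)/(8·88.0³·5) = 16.234 N/mm
δ = F/k = 142 / 16.234 = 8.7469 mm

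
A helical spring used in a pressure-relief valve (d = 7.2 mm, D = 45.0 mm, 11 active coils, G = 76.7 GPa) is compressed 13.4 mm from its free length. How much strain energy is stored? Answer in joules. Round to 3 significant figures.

2.31 J

k = Gd⁴/(8D³N_a) = (76.7×10³)(7.2⁴)/(8·45.0³·11) = 25.704 N/mm
U = ½kδ² = 0.5 × 25.704 × 13.4² = 2307.7 N·mm = 2.3077 J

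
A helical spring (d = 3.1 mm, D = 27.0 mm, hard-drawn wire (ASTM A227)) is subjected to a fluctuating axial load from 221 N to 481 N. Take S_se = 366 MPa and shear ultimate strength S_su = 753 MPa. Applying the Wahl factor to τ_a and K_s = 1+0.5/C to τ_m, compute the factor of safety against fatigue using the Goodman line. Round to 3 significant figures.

0.477

C = D/d = 27.0/3.1 = 8.7097; K_W = (4C−1)/(4C−4)+0.615/C = 1.1679; K_s = 1+0.5/C = 1.0574
F_a = (F_max−F_min)/2 = 130 N; F_m = (F_max+F_min)/2 = 351 N
τ_a = K_W·8F_aD/(πd³) = 1.1679 × 300.03 = 350.4 MPa
τ_m = K_s·8F_mD/(πd³) = 1.0574 × 810.08 = 856.58 MPa
Goodman: 1/n_f = τ_a/S_se + τ_m/S_su = 350.4/366 + 856.58/753 = 0.95738 + 1.13756 = 2.0949
n_f = 1/2.0949 = 0.4773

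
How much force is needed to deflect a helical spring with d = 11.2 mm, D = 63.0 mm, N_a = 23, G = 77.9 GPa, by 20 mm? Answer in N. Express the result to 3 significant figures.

k = Gd⁴/(8D³N_a) = (77.9×10³)(11.2⁴)/(8·63.0³·23) = 26.642 N/mm
F = k·δ = 26.642 × 20 = 532.84 N

533 N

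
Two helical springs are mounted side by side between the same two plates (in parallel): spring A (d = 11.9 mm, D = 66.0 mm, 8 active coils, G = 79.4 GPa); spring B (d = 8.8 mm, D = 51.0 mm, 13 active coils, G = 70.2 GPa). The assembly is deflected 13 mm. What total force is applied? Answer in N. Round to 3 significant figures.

k_A = Gd⁴/(8D³N_a) = (79.4×10³)(11.9⁴)/(8·66.0³·8) = 86.536 N/mm
k_B = Gd⁴/(8D³N_a) = (70.2×10³)(8.8⁴)/(8·51.0³·13) = 30.516 N/mm
Parallel: k_eq = 86.536 + 30.516 = 117.05 N/mm
F = k_eq·δ = 117.05·13 = 1521.7 N

1520 N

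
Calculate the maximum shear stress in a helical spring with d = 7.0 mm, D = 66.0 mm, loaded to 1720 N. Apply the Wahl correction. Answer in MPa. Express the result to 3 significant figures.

973 MPa

Spring index C = D/d = 66.0/7.0 = 9.4286
K_W = (4C−1)/(4C−4) + 0.615/C = 36.714/33.714 + 0.0652 = 1.1542
τ₀ = 8FD/(πd³) = 8·1720·66.0/(π·7.0³) = 908160/1077.6 = 842.79 MPa
τ_max = K·τ₀ = 1.1542 × 842.79 = 972.75 MPa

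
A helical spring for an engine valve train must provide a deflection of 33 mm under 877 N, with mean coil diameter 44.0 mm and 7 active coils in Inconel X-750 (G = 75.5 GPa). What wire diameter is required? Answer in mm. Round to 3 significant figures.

Required rate k = F/δ = 877/33 = 26.576 N/mm
d = (8D³N_a·k / G)^(1/4) = (8·44.0³·7·26.576 / (75.5×10³))^0.25
  = (1679.1)^0.25 = 6.4013 mm

6.40 mm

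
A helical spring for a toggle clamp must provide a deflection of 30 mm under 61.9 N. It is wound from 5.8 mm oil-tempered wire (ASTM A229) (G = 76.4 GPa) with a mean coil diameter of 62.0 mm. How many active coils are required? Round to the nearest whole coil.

Required rate k = F/δ = 61.9/30 = 2.0633 N/mm
N_a = Gd⁴/(8D³k) = (76.4×10³ × 5.8⁴)/(8 × 62.0³ × 2.0633)
    = 8.6458e+07 / 3.934e+06 = 21.98 → 22 coils

22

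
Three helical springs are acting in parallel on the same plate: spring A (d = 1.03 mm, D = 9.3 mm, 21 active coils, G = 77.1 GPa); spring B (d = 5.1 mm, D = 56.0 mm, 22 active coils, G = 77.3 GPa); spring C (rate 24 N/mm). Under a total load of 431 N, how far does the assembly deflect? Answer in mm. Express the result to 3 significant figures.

k_A = Gd⁴/(8D³N_a) = (77.1×10³)(1.03⁴)/(8·9.3³·21) = 0.64216 N/mm
k_B = Gd⁴/(8D³N_a) = (77.3×10³)(5.1⁴)/(8·56.0³·22) = 1.6919 N/mm
Parallel: k_eq = 0.64216 + 1.6919 + 24 = 26.334 N/mm
δ = F/k_eq = 431/26.334 = 16.367 mm

16.4 mm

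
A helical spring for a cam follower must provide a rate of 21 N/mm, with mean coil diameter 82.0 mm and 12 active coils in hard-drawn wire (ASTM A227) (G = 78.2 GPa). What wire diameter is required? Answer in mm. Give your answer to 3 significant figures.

d = (8D³N_a·k / G)^(1/4) = (8·82.0³·12·21 / (78.2×10³))^0.25
  = (14214)^0.25 = 10.9190 mm

10.9 mm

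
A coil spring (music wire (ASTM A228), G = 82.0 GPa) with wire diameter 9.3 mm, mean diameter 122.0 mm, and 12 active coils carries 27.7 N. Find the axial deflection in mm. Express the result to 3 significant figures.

7.87 mm

k = Gd⁴/(8D³N_a) = (82.0×10³)(9.3⁴)/(8·122.0³·12) = 3.5188 N/mm
δ = F/k = 27.7 / 3.5188 = 7.872 mm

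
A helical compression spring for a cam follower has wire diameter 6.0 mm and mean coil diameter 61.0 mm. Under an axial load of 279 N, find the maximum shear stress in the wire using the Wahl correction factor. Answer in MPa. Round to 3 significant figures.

229 MPa

Spring index C = D/d = 61.0/6.0 = 10.1667
K_W = (4C−1)/(4C−4) + 0.615/C = 39.667/36.667 + 0.0605 = 1.1423
τ₀ = 8FD/(πd³) = 8·279·61.0/(π·6.0³) = 136152/678.58 = 200.64 MPa
τ_max = K·τ₀ = 1.1423 × 200.64 = 229.19 MPa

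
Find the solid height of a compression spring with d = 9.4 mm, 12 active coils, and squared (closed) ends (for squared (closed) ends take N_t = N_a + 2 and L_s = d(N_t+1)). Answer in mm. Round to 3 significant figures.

141 mm

squared (closed) ends: N_t = N_a + 2 = 12 + 2 = 14
L_s = d·(N_t+1) = 9.4 × 15 = 141 mm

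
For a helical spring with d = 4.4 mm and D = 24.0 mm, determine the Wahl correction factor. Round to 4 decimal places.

1.2811

C = D/d = 24.0/4.4 = 5.4545
K_W = (4C−1)/(4C−4) + 0.615/C = 20.818/17.818 + 0.1128 = 1.2811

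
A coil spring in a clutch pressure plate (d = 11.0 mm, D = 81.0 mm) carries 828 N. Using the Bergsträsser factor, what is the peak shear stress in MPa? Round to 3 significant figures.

Spring index C = D/d = 81.0/11.0 = 7.3636
K_B = (4C+2)/(4C−3) = 31.455/26.455 = 1.1890
τ₀ = 8FD/(πd³) = 8·828·81.0/(π·11.0³) = 536544/4181.5 = 128.31 MPa
τ_max = K·τ₀ = 1.1890 × 128.31 = 152.57 MPa

153 MPa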